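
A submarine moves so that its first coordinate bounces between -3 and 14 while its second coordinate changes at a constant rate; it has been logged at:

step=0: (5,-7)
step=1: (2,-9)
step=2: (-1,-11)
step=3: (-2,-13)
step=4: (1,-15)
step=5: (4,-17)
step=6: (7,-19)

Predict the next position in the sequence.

The first coordinate travels 3 per step and bounces off the walls at -3 and 14.
  step 7: 7 → 10
The second coordinate changes by -2 each step: at step 7 it is -21.

(10,-21)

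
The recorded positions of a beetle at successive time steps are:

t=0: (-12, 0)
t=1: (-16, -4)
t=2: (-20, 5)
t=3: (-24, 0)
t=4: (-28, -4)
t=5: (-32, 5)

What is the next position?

(-36, 0)

The first coordinate changes by -4 each step, so at step 6 it is -12 + 6·(-4) = -36.
The second coordinate repeats the cycle [0, -4, 5] with period 3; step 6 mod 3 = 0, giving 0.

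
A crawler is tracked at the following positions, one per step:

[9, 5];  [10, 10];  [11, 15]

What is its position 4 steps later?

Each step adds [+1, +5] to the position.
step 3: [11, 15] + [+1, +5] → [12, 20]
step 4: [12, 20] + [+1, +5] → [13, 25]
step 5: [13, 25] + [+1, +5] → [14, 30]
step 6: [14, 30] + [+1, +5] → [15, 35]

[15, 35]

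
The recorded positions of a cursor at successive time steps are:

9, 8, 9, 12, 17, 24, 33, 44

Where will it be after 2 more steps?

72

Taking differences between consecutive positions: -1, +1, +3, +5, +7, +9, +11. These grow by +2 each step.
step 8: 44 + 13 → 57
step 9: 57 + 15 → 72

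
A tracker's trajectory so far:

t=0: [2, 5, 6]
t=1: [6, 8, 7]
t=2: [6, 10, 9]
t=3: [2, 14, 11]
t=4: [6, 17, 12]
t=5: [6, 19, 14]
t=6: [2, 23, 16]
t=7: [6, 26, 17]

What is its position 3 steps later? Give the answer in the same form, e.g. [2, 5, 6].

[6, 35, 22]

Step-to-step displacements: [+4, +3, +1], [+0, +2, +2], [-4, +4, +2], [+4, +3, +1], [+0, +2, +2], [-4, +4, +2], [+4, +3, +1] — a repeating cycle of length 3.
step 8: apply [+0, +2, +2] → [6, 28, 19]
step 9: apply [-4, +4, +2] → [2, 32, 21]
step 10: apply [+4, +3, +1] → [6, 35, 22]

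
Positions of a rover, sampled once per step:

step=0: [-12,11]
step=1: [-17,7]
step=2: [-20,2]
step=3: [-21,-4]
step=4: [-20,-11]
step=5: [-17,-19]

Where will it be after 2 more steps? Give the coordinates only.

Taking differences between consecutive positions: [-5,-4], [-3,-5], [-1,-6], [+1,-7], [+3,-8]. These grow by [+2,-1] each step.
step 6: [-17,-19] + [+5,-9] → [-12,-28]
step 7: [-12,-28] + [+7,-10] → [-5,-38]

[-5,-38]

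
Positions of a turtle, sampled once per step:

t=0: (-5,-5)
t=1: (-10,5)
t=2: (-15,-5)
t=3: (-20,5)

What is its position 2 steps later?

The first coordinate changes by -5 each step, so at step 5 it is -5 + 5·(-5) = -30.
The second coordinate repeats the cycle [-5, 5] with period 2; step 5 mod 2 = 1, giving 5.

(-30,5)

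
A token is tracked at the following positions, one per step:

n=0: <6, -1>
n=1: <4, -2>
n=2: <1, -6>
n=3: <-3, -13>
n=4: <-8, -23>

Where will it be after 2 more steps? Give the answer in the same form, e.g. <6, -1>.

<-21, -52>

Taking differences between consecutive positions: <-2, -1>, <-3, -4>, <-4, -7>, <-5, -10>. These grow by <-1, -3> each step.
step 5: <-8, -23> + <-6, -13> → <-14, -36>
step 6: <-14, -36> + <-7, -16> → <-21, -52>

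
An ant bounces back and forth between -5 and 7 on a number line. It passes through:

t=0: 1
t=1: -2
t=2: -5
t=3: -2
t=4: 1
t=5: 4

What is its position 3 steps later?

The value travels 3 per step and bounces off the walls at -5 and 7.
  step 6: 4 → 7
  step 7: 7 → 4
  step 8: 4 → 1

1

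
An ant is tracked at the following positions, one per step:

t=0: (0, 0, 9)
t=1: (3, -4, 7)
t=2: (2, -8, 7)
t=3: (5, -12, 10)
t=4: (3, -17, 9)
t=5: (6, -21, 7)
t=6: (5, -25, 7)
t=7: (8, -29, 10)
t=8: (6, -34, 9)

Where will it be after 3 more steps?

(11, -46, 10)

Step-to-step displacements: (+3, -4, -2), (-1, -4, +0), (+3, -4, +3), (-2, -5, -1), (+3, -4, -2), (-1, -4, +0), (+3, -4, +3), (-2, -5, -1) — a repeating cycle of length 4.
step 9: apply (+3, -4, -2) → (9, -38, 7)
step 10: apply (-1, -4, +0) → (8, -42, 7)
step 11: apply (+3, -4, +3) → (11, -46, 10)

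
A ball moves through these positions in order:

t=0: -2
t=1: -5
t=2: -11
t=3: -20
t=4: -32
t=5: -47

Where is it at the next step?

First differences are -3, -6, -9, -12, -15; their common second difference is -3 (constant acceleration).
step 6: -47 − 18 → -65

-65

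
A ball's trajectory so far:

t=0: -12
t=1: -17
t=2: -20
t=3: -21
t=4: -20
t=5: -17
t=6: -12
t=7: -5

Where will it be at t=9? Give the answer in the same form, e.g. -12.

15

First differences are -5, -3, -1, +1, +3, +5, +7; their common second difference is +2 (constant acceleration).
step 8: -5 + 9 → 4
step 9: 4 + 11 → 15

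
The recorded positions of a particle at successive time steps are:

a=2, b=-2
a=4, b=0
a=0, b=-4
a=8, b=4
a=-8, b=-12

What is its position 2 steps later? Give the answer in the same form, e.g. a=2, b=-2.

Step-to-step displacements: (+2, +2), (-4, -4), (+8, +8), (-16, -16); each is -2× the previous.
step 5: a=-8, b=-12 + (+32, +32) → a=24, b=20
step 6: a=24, b=20 + (-64, -64) → a=-40, b=-44

a=-40, b=-44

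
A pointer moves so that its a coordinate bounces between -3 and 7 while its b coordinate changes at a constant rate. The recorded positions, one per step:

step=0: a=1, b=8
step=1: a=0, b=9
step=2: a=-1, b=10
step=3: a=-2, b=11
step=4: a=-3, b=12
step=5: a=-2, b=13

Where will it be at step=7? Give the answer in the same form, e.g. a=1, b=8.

a=0, b=15

The a coordinate travels 1 per step and bounces off the walls at -3 and 7.
  step 6: -2 → -1
  step 7: -1 → 0
The b coordinate changes by +1 each step: at step 7 it is 15.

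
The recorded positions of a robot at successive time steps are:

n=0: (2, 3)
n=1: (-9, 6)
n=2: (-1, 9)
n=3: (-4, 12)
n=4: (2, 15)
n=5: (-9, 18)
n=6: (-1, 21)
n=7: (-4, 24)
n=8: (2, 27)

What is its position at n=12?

(2, 39)

First: cycles through 2, -9, -1, -4 every 4 steps. Step 12 lands at position 0 of the cycle → 2.
Second: linear, +3 per step → 39 at step 12.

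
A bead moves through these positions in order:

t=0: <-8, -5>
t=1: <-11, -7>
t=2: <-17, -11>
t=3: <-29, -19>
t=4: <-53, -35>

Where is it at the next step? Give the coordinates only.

<-101, -67>

The jumps are <-3, -2>, <-6, -4>, <-12, -8>, <-24, -16> — a geometric progression with ratio 2.
step 5: <-53, -35> + <-48, -32> → <-101, -67>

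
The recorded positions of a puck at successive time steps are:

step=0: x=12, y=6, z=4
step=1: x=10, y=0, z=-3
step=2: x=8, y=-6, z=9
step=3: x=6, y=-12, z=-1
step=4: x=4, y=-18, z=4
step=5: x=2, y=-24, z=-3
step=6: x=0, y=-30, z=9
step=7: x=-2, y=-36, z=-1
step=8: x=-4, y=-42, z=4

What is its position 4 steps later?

The x coordinate changes by -2 each step, so at step 12 it is 12 + 12·(-2) = -12.
The y coordinate changes by -6 each step, so at step 12 it is 6 + 12·(-6) = -66.
The z coordinate repeats the cycle [4, -3, 9, -1] with period 4; step 12 mod 4 = 0, giving 4.

x=-12, y=-66, z=4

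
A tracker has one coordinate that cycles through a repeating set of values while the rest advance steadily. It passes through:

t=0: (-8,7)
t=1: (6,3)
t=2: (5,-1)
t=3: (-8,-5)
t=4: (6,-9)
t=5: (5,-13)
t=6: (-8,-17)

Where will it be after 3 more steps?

(-8,-29)

First: cycles through -8, 6, 5 every 3 steps. Step 9 lands at position 0 of the cycle → -8.
Second: linear, -4 per step → -29 at step 9.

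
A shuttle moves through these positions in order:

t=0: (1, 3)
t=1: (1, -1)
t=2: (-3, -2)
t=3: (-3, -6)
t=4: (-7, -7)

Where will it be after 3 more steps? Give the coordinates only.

The moves between consecutive positions are (+0, -4), (-4, -1), (+0, -4), (-4, -1); they repeat the 2-cycle [(+0, -4), (-4, -1)].
step 5: apply (+0, -4) → (-7, -11)
step 6: apply (-4, -1) → (-11, -12)
step 7: apply (+0, -4) → (-11, -16)

(-11, -16)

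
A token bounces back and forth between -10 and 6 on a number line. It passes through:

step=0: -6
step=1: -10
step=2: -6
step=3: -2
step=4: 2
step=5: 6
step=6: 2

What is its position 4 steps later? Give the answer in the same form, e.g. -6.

The value travels 4 per step and bounces off the walls at -10 and 6.
  step 7: 2 → -2
  step 8: -2 → -6
  step 9: -6 → -10
  step 10: -10 → -6

-6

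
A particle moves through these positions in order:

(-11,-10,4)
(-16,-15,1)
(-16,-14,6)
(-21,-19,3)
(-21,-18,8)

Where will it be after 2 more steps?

Differencing gives (-5,-5,-3), (+0,+1,+5), (-5,-5,-3), (+0,+1,+5). This is the pattern (-5,-5,-3), (+0,+1,+5) repeated.
step 5: apply (-5,-5,-3) → (-26,-23,5)
step 6: apply (+0,+1,+5) → (-26,-22,10)

(-26,-22,10)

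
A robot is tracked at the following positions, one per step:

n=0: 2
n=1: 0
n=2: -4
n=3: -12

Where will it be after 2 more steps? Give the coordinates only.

Consecutive displacements -2, -4, -8 scale by a factor of 2 each step.
step 4: -12 − 16 → -28
step 5: -28 − 32 → -60

-60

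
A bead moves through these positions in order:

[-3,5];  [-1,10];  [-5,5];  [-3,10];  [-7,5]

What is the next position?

Step-to-step displacements: [+2,+5], [-4,-5], [+2,+5], [-4,-5] — a repeating cycle of length 2.
step 5: apply [+2,+5] → [-5,10]

[-5,10]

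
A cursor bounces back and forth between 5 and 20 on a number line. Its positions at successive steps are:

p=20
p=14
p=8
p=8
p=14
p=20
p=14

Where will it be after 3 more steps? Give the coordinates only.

p=14

The value reflects between 5 and 20, moving 6 per step.
  step 7: 14 → 8
  step 8: 8 → 8
  step 9: 8 → 14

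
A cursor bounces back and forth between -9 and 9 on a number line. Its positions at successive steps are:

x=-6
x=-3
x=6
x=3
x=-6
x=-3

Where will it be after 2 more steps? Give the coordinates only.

x=3

The value travels 9 per step and bounces off the walls at -9 and 9.
  step 6: -3 → 6
  step 7: 6 → 3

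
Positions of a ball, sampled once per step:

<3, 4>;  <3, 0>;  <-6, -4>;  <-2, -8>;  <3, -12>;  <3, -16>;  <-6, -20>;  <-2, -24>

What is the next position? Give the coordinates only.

<3, -28>

The first coordinate repeats the cycle [3, 3, -6, -2] with period 4; step 8 mod 4 = 0, giving 3.
The second coordinate changes by -4 each step, so at step 8 it is 4 + 8·(-4) = -28.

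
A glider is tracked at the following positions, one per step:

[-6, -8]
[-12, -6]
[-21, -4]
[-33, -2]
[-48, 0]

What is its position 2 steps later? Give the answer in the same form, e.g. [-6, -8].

First differences are [-6, +2], [-9, +2], [-12, +2], [-15, +2]; their common second difference is [-3, +0] (constant acceleration).
step 5: [-48, 0] + [-18, +2] → [-66, 2]
step 6: [-66, 2] + [-21, +2] → [-87, 4]

[-87, 4]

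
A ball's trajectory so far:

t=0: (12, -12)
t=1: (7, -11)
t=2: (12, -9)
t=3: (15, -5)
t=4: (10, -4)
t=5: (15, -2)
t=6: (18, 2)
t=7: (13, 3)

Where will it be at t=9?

The moves between consecutive positions are (-5, +1), (+5, +2), (+3, +4), (-5, +1), (+5, +2), (+3, +4), (-5, +1); they repeat the 3-cycle [(-5, +1), (+5, +2), (+3, +4)].
step 8: apply (+5, +2) → (18, 5)
step 9: apply (+3, +4) → (21, 9)

(21, 9)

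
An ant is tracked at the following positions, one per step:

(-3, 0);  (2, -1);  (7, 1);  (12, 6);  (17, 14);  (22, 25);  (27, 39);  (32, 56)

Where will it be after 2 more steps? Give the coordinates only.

(42, 99)

Taking differences between consecutive positions: (+5, -1), (+5, +2), (+5, +5), (+5, +8), (+5, +11), (+5, +14), (+5, +17). These grow by (+0, +3) each step.
step 8: (32, 56) + (+5, +20) → (37, 76)
step 9: (37, 76) + (+5, +23) → (42, 99)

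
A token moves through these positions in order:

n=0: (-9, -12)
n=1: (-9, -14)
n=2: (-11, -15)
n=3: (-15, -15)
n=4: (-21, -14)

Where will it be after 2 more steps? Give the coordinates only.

(-39, -9)

First differences are (+0, -2), (-2, -1), (-4, +0), (-6, +1); their common second difference is (-2, +1) (constant acceleration).
step 5: (-21, -14) + (-8, +2) → (-29, -12)
step 6: (-29, -12) + (-10, +3) → (-39, -9)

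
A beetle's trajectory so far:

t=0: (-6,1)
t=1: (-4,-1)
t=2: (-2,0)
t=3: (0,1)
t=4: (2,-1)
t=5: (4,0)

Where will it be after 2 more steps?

The first coordinate changes by +2 each step, so at step 7 it is -6 + 7·(2) = 8.
The second coordinate repeats the cycle [1, -1, 0] with period 3; step 7 mod 3 = 1, giving -1.

(8,-1)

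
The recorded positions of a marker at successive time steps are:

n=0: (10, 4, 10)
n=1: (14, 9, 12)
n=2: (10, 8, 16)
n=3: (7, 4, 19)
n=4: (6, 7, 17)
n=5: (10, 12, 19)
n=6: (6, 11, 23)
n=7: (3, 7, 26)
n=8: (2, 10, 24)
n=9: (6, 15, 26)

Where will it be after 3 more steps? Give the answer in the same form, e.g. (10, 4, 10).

Step-to-step displacements: (+4, +5, +2), (-4, -1, +4), (-3, -4, +3), (-1, +3, -2), (+4, +5, +2), (-4, -1, +4), (-3, -4, +3), (-1, +3, -2), (+4, +5, +2) — a repeating cycle of length 4.
step 10: apply (-4, -1, +4) → (2, 14, 30)
step 11: apply (-3, -4, +3) → (-1, 10, 33)
step 12: apply (-1, +3, -2) → (-2, 13, 31)

(-2, 13, 31)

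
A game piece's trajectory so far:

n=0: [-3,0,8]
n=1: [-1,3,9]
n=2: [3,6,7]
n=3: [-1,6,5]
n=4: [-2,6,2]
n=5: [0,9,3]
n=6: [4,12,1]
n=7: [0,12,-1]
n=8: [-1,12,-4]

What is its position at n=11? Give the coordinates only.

[1,18,-7]

The moves between consecutive positions are [+2,+3,+1], [+4,+3,-2], [-4,+0,-2], [-1,+0,-3], [+2,+3,+1], [+4,+3,-2], [-4,+0,-2], [-1,+0,-3]; they repeat the 4-cycle [[+2,+3,+1], [+4,+3,-2], [-4,+0,-2], [-1,+0,-3]].
step 9: apply [+2,+3,+1] → [1,15,-3]
step 10: apply [+4,+3,-2] → [5,18,-5]
step 11: apply [-4,+0,-2] → [1,18,-7]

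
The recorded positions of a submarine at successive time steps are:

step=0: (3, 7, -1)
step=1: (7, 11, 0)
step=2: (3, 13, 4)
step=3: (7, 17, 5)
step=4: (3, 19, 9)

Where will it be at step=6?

The moves between consecutive positions are (+4, +4, +1), (-4, +2, +4), (+4, +4, +1), (-4, +2, +4); they repeat the 2-cycle [(+4, +4, +1), (-4, +2, +4)].
step 5: apply (+4, +4, +1) → (7, 23, 10)
step 6: apply (-4, +2, +4) → (3, 25, 14)

(3, 25, 14)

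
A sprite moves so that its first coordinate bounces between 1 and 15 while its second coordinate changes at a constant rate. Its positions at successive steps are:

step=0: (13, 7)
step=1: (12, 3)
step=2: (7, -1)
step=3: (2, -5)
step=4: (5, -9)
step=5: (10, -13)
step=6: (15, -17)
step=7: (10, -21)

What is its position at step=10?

(7, -33)

The first coordinate reflects between 1 and 15, moving 5 per step.
  step 8: 10 → 5
  step 9: 5 → 2
  step 10: 2 → 7
The second coordinate changes by -4 each step: at step 10 it is -33.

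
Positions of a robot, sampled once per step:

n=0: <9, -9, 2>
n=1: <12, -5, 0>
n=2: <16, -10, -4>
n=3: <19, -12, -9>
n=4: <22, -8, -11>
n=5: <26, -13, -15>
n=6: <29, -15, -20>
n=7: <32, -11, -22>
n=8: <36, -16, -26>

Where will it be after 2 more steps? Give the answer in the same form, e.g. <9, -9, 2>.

Differencing gives <+3, +4, -2>, <+4, -5, -4>, <+3, -2, -5>, <+3, +4, -2>, <+4, -5, -4>, <+3, -2, -5>, <+3, +4, -2>, <+4, -5, -4>. This is the pattern <+3, +4, -2>, <+4, -5, -4>, <+3, -2, -5> repeated.
step 9: apply <+3, -2, -5> → <39, -18, -31>
step 10: apply <+3, +4, -2> → <42, -14, -33>

<42, -14, -33>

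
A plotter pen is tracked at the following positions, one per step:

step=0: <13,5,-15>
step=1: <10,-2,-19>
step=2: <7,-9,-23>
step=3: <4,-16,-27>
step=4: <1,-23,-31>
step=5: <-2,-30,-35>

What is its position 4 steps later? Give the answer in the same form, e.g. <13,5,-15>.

<-14,-58,-51>

The position changes by <-3,-7,-4> every step.
step 6: <-2,-30,-35> + <-3,-7,-4> → <-5,-37,-39>
step 7: <-5,-37,-39> + <-3,-7,-4> → <-8,-44,-43>
step 8: <-8,-44,-43> + <-3,-7,-4> → <-11,-51,-47>
step 9: <-11,-51,-47> + <-3,-7,-4> → <-14,-58,-51>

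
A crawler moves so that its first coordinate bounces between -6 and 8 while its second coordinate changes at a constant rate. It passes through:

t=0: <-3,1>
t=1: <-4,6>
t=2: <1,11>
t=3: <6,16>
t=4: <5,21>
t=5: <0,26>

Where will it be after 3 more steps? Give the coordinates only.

<3,41>

The first coordinate reflects between -6 and 8, moving 5 per step.
  step 6: 0 → -5
  step 7: -5 → -2
  step 8: -2 → 3
The second coordinate changes by +5 each step: at step 8 it is 41.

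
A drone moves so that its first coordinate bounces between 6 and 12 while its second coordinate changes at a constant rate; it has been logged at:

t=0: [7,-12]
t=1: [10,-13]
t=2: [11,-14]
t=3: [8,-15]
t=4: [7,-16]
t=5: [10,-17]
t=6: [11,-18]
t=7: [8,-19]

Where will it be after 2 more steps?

The first coordinate reflects between 6 and 12, moving 3 per step.
  step 8: 8 → 7
  step 9: 7 → 10
The second coordinate changes by -1 each step: at step 9 it is -21.

[10,-21]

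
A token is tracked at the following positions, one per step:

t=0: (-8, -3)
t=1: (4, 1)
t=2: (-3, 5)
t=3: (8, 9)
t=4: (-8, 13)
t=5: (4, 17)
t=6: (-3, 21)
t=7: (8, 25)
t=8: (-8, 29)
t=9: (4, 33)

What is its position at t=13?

The first coordinate repeats the cycle [-8, 4, -3, 8] with period 4; step 13 mod 4 = 1, giving 4.
The second coordinate changes by +4 each step, so at step 13 it is -3 + 13·(4) = 49.

(4, 49)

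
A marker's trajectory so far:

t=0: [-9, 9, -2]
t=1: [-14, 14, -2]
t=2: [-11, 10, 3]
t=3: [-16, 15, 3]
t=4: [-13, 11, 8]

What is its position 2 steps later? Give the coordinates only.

[-15, 12, 13]

Differencing gives [-5, +5, +0], [+3, -4, +5], [-5, +5, +0], [+3, -4, +5]. This is the pattern [-5, +5, +0], [+3, -4, +5] repeated.
step 5: apply [-5, +5, +0] → [-18, 16, 8]
step 6: apply [+3, -4, +5] → [-15, 12, 13]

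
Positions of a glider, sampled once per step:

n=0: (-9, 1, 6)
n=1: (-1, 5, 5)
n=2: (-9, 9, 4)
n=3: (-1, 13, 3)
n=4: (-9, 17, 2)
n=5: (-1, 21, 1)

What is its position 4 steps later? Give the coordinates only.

The first coordinate repeats the cycle [-9, -1] with period 2; step 9 mod 2 = 1, giving -1.
The second coordinate changes by +4 each step, so at step 9 it is 1 + 9·(4) = 37.
The third coordinate changes by -1 each step, so at step 9 it is 6 + 9·(-1) = -3.

(-1, 37, -3)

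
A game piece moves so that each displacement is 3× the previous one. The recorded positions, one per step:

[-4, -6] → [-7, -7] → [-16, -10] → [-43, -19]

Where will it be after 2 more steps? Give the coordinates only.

[-367, -127]

The jumps are [-3, -1], [-9, -3], [-27, -9] — a geometric progression with ratio 3.
step 4: [-43, -19] + [-81, -27] → [-124, -46]
step 5: [-124, -46] + [-243, -81] → [-367, -127]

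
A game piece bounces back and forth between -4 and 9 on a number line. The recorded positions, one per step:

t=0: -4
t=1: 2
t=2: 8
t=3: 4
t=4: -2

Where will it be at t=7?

The value reflects between -4 and 9, moving 6 per step.
  step 5: -2 → 0
  step 6: 0 → 6
  step 7: 6 → 6

6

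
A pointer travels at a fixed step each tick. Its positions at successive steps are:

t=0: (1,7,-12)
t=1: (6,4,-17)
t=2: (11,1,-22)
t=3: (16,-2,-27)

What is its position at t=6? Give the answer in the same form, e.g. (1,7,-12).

(31,-11,-42)

The position changes by (+5,-3,-5) every step.
step 4: (16,-2,-27) + (+5,-3,-5) → (21,-5,-32)
step 5: (21,-5,-32) + (+5,-3,-5) → (26,-8,-37)
step 6: (26,-8,-37) + (+5,-3,-5) → (31,-11,-42)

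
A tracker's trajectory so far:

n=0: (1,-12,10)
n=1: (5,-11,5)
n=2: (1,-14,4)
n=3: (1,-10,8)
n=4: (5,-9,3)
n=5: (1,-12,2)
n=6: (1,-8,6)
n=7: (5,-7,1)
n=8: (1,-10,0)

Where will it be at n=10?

(5,-5,-1)

The moves between consecutive positions are (+4,+1,-5), (-4,-3,-1), (+0,+4,+4), (+4,+1,-5), (-4,-3,-1), (+0,+4,+4), (+4,+1,-5), (-4,-3,-1); they repeat the 3-cycle [(+4,+1,-5), (-4,-3,-1), (+0,+4,+4)].
step 9: apply (+0,+4,+4) → (1,-6,4)
step 10: apply (+4,+1,-5) → (5,-5,-1)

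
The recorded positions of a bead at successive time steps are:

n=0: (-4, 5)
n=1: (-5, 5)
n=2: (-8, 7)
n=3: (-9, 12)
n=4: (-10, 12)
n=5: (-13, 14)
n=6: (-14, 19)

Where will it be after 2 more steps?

Step-to-step displacements: (-1, +0), (-3, +2), (-1, +5), (-1, +0), (-3, +2), (-1, +5) — a repeating cycle of length 3.
step 7: apply (-1, +0) → (-15, 19)
step 8: apply (-3, +2) → (-18, 21)

(-18, 21)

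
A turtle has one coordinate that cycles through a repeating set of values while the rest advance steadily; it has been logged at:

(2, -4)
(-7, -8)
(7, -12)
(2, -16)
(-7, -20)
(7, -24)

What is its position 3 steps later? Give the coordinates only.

The first coordinate repeats the cycle [2, -7, 7] with period 3; step 8 mod 3 = 2, giving 7.
The second coordinate changes by -4 each step, so at step 8 it is -4 + 8·(-4) = -36.

(7, -36)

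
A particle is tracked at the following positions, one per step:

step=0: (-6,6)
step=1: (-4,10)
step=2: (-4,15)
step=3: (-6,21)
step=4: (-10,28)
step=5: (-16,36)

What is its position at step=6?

Taking differences between consecutive positions: (+2,+4), (+0,+5), (-2,+6), (-4,+7), (-6,+8). These grow by (-2,+1) each step.
step 6: (-16,36) + (-8,+9) → (-24,45)

(-24,45)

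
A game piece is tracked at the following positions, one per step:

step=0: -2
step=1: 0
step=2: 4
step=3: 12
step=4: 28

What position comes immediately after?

The jumps are +2, +4, +8, +16 — a geometric progression with ratio 2.
step 5: 28 + 32 → 60

60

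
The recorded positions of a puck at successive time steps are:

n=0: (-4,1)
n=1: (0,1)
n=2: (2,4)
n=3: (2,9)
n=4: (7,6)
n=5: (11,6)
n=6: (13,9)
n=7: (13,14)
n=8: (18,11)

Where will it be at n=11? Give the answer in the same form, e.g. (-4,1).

Differencing gives (+4,+0), (+2,+3), (+0,+5), (+5,-3), (+4,+0), (+2,+3), (+0,+5), (+5,-3). This is the pattern (+4,+0), (+2,+3), (+0,+5), (+5,-3) repeated.
step 9: apply (+4,+0) → (22,11)
step 10: apply (+2,+3) → (24,14)
step 11: apply (+0,+5) → (24,19)

(24,19)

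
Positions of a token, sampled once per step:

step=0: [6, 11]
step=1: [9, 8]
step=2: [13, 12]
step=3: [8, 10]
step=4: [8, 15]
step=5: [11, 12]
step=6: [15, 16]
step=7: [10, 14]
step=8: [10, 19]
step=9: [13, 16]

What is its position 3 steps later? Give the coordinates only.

[12, 23]

Differencing gives [+3, -3], [+4, +4], [-5, -2], [+0, +5], [+3, -3], [+4, +4], [-5, -2], [+0, +5], [+3, -3]. This is the pattern [+3, -3], [+4, +4], [-5, -2], [+0, +5] repeated.
step 10: apply [+4, +4] → [17, 20]
step 11: apply [-5, -2] → [12, 18]
step 12: apply [+0, +5] → [12, 23]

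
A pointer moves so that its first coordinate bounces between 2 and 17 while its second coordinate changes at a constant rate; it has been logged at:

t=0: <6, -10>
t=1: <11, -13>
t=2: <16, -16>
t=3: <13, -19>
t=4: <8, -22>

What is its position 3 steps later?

<11, -31>

The first coordinate reflects between 2 and 17, moving 5 per step.
  step 5: 8 → 3
  step 6: 3 → 6
  step 7: 6 → 11
The second coordinate changes by -3 each step: at step 7 it is -31.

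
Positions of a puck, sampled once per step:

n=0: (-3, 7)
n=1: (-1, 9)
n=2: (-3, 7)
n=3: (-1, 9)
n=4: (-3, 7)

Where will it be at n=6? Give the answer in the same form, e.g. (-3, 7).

(-3, 7)

The jumps are (+2, +2), (-2, -2), (+2, +2), (-2, -2) — a geometric progression with ratio -1.
step 5: (-3, 7) + (+2, +2) → (-1, 9)
step 6: (-1, 9) + (-2, -2) → (-3, 7)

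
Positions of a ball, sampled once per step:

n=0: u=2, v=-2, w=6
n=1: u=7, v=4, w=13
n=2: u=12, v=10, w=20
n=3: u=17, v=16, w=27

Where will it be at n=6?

Each step adds (+5, +6, +7) to the position.
step 4: u=17, v=16, w=27 + (+5, +6, +7) → u=22, v=22, w=34
step 5: u=22, v=22, w=34 + (+5, +6, +7) → u=27, v=28, w=41
step 6: u=27, v=28, w=41 + (+5, +6, +7) → u=32, v=34, w=48

u=32, v=34, w=48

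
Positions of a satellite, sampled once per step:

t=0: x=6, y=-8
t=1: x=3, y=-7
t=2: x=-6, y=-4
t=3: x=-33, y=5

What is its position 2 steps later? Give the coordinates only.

The jumps are (-3, +1), (-9, +3), (-27, +9) — a geometric progression with ratio 3.
step 4: x=-33, y=5 + (-81, +27) → x=-114, y=32
step 5: x=-114, y=32 + (-243, +81) → x=-357, y=113

x=-357, y=113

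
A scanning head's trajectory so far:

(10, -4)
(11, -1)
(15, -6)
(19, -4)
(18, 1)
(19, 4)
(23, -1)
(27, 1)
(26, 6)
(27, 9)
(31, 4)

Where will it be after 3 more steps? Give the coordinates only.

(35, 14)

Differencing gives (+1, +3), (+4, -5), (+4, +2), (-1, +5), (+1, +3), (+4, -5), (+4, +2), (-1, +5), (+1, +3), (+4, -5). This is the pattern (+1, +3), (+4, -5), (+4, +2), (-1, +5) repeated.
step 11: apply (+4, +2) → (35, 6)
step 12: apply (-1, +5) → (34, 11)
step 13: apply (+1, +3) → (35, 14)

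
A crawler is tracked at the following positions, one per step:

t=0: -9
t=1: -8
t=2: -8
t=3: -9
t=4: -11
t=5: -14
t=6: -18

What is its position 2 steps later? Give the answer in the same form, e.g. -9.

-29

Successive displacements: +1, +0, -1, -2, -3, -4 — each changes by -1.
step 7: -18 − 5 → -23
step 8: -23 − 6 → -29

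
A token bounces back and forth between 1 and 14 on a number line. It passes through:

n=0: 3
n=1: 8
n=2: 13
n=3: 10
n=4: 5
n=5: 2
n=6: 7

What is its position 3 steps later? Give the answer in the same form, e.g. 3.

6

The value reflects between 1 and 14, moving 5 per step.
  step 7: 7 → 12
  step 8: 12 → 11
  step 9: 11 → 6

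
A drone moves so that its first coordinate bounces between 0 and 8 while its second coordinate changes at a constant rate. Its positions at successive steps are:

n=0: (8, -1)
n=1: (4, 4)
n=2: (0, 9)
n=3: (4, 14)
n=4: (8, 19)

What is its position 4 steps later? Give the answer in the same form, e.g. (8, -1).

(8, 39)

The first coordinate reflects between 0 and 8, moving 4 per step.
  step 5: 8 → 4
  step 6: 4 → 0
  step 7: 0 → 4
  step 8: 4 → 8
The second coordinate changes by +5 each step: at step 8 it is 39.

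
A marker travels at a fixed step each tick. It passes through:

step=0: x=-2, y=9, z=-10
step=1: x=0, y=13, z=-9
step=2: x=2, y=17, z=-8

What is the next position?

x=4, y=21, z=-7

Each step adds (+2,+4,+1) to the position.
step 3: x=2, y=17, z=-8 + (+2,+4,+1) → x=4, y=21, z=-7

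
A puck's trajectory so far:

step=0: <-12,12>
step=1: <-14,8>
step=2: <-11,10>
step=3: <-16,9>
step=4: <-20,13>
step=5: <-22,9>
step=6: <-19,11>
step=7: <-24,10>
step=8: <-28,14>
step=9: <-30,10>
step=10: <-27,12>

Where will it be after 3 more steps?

<-38,11>

The moves between consecutive positions are <-2,-4>, <+3,+2>, <-5,-1>, <-4,+4>, <-2,-4>, <+3,+2>, <-5,-1>, <-4,+4>, <-2,-4>, <+3,+2>; they repeat the 4-cycle [<-2,-4>, <+3,+2>, <-5,-1>, <-4,+4>].
step 11: apply <-5,-1> → <-32,11>
step 12: apply <-4,+4> → <-36,15>
step 13: apply <-2,-4> → <-38,11>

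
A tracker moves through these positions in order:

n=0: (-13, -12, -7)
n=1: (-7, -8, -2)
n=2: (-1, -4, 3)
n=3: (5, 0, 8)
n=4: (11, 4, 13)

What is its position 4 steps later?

Each step adds (+6, +4, +5) to the position.
step 5: (11, 4, 13) + (+6, +4, +5) → (17, 8, 18)
step 6: (17, 8, 18) + (+6, +4, +5) → (23, 12, 23)
step 7: (23, 12, 23) + (+6, +4, +5) → (29, 16, 28)
step 8: (29, 16, 28) + (+6, +4, +5) → (35, 20, 33)

(35, 20, 33)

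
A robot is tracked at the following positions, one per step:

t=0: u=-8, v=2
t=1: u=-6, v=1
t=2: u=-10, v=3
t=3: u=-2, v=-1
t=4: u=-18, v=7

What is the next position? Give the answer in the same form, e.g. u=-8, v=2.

The jumps are (+2, -1), (-4, +2), (+8, -4), (-16, +8) — a geometric progression with ratio -2.
step 5: u=-18, v=7 + (+32, -16) → u=14, v=-9

u=14, v=-9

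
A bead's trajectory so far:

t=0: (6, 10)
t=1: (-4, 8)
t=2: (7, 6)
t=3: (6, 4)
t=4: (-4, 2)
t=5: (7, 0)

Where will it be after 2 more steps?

(-4, -4)

The first coordinate repeats the cycle [6, -4, 7] with period 3; step 7 mod 3 = 1, giving -4.
The second coordinate changes by -2 each step, so at step 7 it is 10 + 7·(-2) = -4.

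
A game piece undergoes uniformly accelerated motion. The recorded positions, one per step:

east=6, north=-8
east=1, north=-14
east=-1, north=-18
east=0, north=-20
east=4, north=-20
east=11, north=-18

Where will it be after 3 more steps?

east=50, north=0

First differences are (-5, -6), (-2, -4), (+1, -2), (+4, +0), (+7, +2); their common second difference is (+3, +2) (constant acceleration).
step 6: east=11, north=-18 + (+10, +4) → east=21, north=-14
step 7: east=21, north=-14 + (+13, +6) → east=34, north=-8
step 8: east=34, north=-8 + (+16, +8) → east=50, north=0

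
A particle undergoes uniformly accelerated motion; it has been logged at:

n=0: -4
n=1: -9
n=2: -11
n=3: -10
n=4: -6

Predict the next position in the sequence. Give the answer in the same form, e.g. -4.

1

Successive displacements: -5, -2, +1, +4 — each changes by +3.
step 5: -6 + 7 → 1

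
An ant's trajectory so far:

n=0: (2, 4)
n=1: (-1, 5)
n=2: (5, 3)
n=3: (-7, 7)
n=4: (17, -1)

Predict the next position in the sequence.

(-31, 15)

Consecutive displacements (-3, +1), (+6, -2), (-12, +4), (+24, -8) scale by a factor of -2 each step.
step 5: (17, -1) + (-48, +16) → (-31, 15)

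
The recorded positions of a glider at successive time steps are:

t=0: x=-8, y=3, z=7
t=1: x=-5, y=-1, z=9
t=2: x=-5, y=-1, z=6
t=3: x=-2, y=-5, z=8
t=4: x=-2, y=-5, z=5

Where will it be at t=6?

Step-to-step displacements: (+3, -4, +2), (+0, +0, -3), (+3, -4, +2), (+0, +0, -3) — a repeating cycle of length 2.
step 5: apply (+3, -4, +2) → x=1, y=-9, z=7
step 6: apply (+0, +0, -3) → x=1, y=-9, z=4

x=1, y=-9, z=4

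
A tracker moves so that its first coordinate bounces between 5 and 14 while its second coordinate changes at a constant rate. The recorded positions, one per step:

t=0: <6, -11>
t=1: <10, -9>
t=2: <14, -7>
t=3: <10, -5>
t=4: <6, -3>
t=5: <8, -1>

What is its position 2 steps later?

<12, 3>

The first coordinate travels 4 per step and bounces off the walls at 5 and 14.
  step 6: 8 → 12
  step 7: 12 → 12
The second coordinate changes by +2 each step: at step 7 it is 3.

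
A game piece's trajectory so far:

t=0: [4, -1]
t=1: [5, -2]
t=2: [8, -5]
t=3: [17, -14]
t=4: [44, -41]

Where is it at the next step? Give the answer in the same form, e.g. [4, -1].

[125, -122]

Step-to-step displacements: [+1, -1], [+3, -3], [+9, -9], [+27, -27]; each is 3× the previous.
step 5: [44, -41] + [+81, -81] → [125, -122]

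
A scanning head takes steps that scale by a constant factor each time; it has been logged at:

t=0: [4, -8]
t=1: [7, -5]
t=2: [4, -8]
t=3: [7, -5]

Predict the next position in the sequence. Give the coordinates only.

[4, -8]

Step-to-step displacements: [+3, +3], [-3, -3], [+3, +3]; each is -1× the previous.
step 4: [7, -5] + [-3, -3] → [4, -8]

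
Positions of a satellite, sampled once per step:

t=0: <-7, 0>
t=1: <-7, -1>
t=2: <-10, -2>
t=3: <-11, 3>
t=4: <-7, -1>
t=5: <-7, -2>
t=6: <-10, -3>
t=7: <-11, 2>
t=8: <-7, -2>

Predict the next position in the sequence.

<-7, -3>

Step-to-step displacements: <+0, -1>, <-3, -1>, <-1, +5>, <+4, -4>, <+0, -1>, <-3, -1>, <-1, +5>, <+4, -4> — a repeating cycle of length 4.
step 9: apply <+0, -1> → <-7, -3>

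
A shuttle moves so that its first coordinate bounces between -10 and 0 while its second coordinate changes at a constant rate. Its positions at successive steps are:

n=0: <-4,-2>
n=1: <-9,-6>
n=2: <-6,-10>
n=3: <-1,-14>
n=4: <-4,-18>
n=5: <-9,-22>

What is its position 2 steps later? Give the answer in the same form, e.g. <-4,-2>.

The first coordinate travels 5 per step and bounces off the walls at -10 and 0.
  step 6: -9 → -6
  step 7: -6 → -1
The second coordinate changes by -4 each step: at step 7 it is -30.

<-1,-30>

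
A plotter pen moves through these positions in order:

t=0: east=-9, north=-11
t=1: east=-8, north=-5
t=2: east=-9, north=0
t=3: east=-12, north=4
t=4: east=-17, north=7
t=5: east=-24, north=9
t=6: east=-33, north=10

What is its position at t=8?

Successive displacements: (+1, +6), (-1, +5), (-3, +4), (-5, +3), (-7, +2), (-9, +1) — each changes by (-2, -1).
step 7: east=-33, north=10 + (-11, +0) → east=-44, north=10
step 8: east=-44, north=10 + (-13, -1) → east=-57, north=9

east=-57, north=9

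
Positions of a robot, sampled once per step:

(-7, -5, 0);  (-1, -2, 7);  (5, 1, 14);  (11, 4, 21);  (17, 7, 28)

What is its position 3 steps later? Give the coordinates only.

(35, 16, 49)

The position changes by (+6, +3, +7) every step.
step 5: (17, 7, 28) + (+6, +3, +7) → (23, 10, 35)
step 6: (23, 10, 35) + (+6, +3, +7) → (29, 13, 42)
step 7: (29, 13, 42) + (+6, +3, +7) → (35, 16, 49)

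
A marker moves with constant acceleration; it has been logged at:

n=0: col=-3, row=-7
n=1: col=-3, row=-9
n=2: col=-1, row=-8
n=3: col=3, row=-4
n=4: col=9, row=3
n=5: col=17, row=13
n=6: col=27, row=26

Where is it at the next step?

col=39, row=42

First differences are (+0, -2), (+2, +1), (+4, +4), (+6, +7), (+8, +10), (+10, +13); their common second difference is (+2, +3) (constant acceleration).
step 7: col=27, row=26 + (+12, +16) → col=39, row=42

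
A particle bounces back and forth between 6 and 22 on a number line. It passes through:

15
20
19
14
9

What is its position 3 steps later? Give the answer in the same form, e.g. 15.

18

The value reflects between 6 and 22, moving 5 per step.
  step 5: 9 → 8
  step 6: 8 → 13
  step 7: 13 → 18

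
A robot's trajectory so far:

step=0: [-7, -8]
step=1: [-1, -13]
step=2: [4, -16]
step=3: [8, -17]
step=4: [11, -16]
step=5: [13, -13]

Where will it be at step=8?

[13, 8]

Successive displacements: [+6, -5], [+5, -3], [+4, -1], [+3, +1], [+2, +3] — each changes by [-1, +2].
step 6: [13, -13] + [+1, +5] → [14, -8]
step 7: [14, -8] + [+0, +7] → [14, -1]
step 8: [14, -1] + [-1, +9] → [13, 8]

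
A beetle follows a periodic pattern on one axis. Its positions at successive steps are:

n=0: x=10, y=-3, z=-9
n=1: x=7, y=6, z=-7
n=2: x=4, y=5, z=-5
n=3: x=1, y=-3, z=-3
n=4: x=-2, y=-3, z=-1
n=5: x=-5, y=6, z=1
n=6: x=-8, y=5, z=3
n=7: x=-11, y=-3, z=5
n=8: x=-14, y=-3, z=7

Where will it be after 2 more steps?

x=-20, y=5, z=11

X: linear, -3 per step → -20 at step 10.
Y: cycles through -3, 6, 5, -3 every 4 steps. Step 10 lands at position 2 of the cycle → 5.
Z: linear, +2 per step → 11 at step 10.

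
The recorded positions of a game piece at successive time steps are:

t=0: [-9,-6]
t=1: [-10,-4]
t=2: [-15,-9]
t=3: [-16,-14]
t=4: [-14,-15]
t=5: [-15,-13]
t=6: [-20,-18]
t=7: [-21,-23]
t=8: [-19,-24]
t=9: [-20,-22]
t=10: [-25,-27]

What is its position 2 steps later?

[-24,-33]

Step-to-step displacements: [-1,+2], [-5,-5], [-1,-5], [+2,-1], [-1,+2], [-5,-5], [-1,-5], [+2,-1], [-1,+2], [-5,-5] — a repeating cycle of length 4.
step 11: apply [-1,-5] → [-26,-32]
step 12: apply [+2,-1] → [-24,-33]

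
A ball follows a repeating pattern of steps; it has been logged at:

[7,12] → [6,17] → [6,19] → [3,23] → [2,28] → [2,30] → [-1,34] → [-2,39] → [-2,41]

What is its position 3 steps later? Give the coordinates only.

[-6,52]

The moves between consecutive positions are [-1,+5], [+0,+2], [-3,+4], [-1,+5], [+0,+2], [-3,+4], [-1,+5], [+0,+2]; they repeat the 3-cycle [[-1,+5], [+0,+2], [-3,+4]].
step 9: apply [-3,+4] → [-5,45]
step 10: apply [-1,+5] → [-6,50]
step 11: apply [+0,+2] → [-6,52]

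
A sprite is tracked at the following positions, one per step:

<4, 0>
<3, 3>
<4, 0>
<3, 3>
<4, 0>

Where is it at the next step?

<3, 3>

Consecutive displacements <-1, +3>, <+1, -3>, <-1, +3>, <+1, -3> scale by a factor of -1 each step.
step 5: <4, 0> + <-1, +3> → <3, 3>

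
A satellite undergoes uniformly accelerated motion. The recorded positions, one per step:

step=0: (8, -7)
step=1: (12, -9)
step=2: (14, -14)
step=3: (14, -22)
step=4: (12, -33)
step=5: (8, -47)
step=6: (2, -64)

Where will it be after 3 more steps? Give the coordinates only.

(-28, -133)

Successive displacements: (+4, -2), (+2, -5), (+0, -8), (-2, -11), (-4, -14), (-6, -17) — each changes by (-2, -3).
step 7: (2, -64) + (-8, -20) → (-6, -84)
step 8: (-6, -84) + (-10, -23) → (-16, -107)
step 9: (-16, -107) + (-12, -26) → (-28, -133)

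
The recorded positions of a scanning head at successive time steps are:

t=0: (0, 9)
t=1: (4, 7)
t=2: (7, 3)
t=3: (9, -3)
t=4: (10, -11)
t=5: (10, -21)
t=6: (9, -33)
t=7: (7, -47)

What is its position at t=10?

(-5, -101)

Successive displacements: (+4, -2), (+3, -4), (+2, -6), (+1, -8), (+0, -10), (-1, -12), (-2, -14) — each changes by (-1, -2).
step 8: (7, -47) + (-3, -16) → (4, -63)
step 9: (4, -63) + (-4, -18) → (0, -81)
step 10: (0, -81) + (-5, -20) → (-5, -101)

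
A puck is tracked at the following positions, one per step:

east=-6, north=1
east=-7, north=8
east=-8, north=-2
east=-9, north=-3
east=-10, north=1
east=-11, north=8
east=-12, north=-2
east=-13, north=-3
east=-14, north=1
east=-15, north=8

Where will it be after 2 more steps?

east=-17, north=-3

East: linear, -1 per step → -17 at step 11.
North: cycles through 1, 8, -2, -3 every 4 steps. Step 11 lands at position 3 of the cycle → -3.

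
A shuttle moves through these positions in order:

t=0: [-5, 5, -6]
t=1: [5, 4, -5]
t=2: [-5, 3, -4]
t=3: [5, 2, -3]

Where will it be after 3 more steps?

First: cycles through -5, 5 every 2 steps. Step 6 lands at position 0 of the cycle → -5.
Second: linear, -1 per step → -1 at step 6.
Third: linear, +1 per step → 0 at step 6.

[-5, -1, 0]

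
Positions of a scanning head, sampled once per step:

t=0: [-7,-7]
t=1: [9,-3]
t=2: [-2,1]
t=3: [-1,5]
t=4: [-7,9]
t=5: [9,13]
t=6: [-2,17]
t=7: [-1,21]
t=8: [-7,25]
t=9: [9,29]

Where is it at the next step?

[-2,33]

First: cycles through -7, 9, -2, -1 every 4 steps. Step 10 lands at position 2 of the cycle → -2.
Second: linear, +4 per step → 33 at step 10.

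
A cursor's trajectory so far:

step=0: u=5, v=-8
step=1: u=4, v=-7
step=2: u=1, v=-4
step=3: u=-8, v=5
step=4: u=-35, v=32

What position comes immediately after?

The jumps are (-1, +1), (-3, +3), (-9, +9), (-27, +27) — a geometric progression with ratio 3.
step 5: u=-35, v=32 + (-81, +81) → u=-116, v=113

u=-116, v=113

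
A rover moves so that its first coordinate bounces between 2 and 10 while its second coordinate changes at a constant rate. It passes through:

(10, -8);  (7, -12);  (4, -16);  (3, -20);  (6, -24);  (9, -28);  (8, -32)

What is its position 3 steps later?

The first coordinate reflects between 2 and 10, moving 3 per step.
  step 7: 8 → 5
  step 8: 5 → 2
  step 9: 2 → 5
The second coordinate changes by -4 each step: at step 9 it is -44.

(5, -44)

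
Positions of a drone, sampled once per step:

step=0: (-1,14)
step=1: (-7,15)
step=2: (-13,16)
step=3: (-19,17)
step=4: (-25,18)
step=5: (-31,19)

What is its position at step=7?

The position changes by (-6,+1) every step.
step 6: (-31,19) + (-6,+1) → (-37,20)
step 7: (-37,20) + (-6,+1) → (-43,21)

(-43,21)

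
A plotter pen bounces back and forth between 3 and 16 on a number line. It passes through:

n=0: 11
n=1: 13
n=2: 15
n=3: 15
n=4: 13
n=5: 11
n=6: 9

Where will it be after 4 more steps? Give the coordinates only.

5

The value reflects between 3 and 16, moving 2 per step.
  step 7: 9 → 7
  step 8: 7 → 5
  step 9: 5 → 3
  step 10: 3 → 5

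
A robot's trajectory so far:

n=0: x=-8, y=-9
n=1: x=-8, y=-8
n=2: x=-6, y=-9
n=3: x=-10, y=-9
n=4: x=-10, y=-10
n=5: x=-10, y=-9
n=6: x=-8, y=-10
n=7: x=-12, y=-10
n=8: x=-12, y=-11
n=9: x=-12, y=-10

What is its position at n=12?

x=-14, y=-12

Differencing gives (+0, +1), (+2, -1), (-4, +0), (+0, -1), (+0, +1), (+2, -1), (-4, +0), (+0, -1), (+0, +1). This is the pattern (+0, +1), (+2, -1), (-4, +0), (+0, -1) repeated.
step 10: apply (+2, -1) → x=-10, y=-11
step 11: apply (-4, +0) → x=-14, y=-11
step 12: apply (+0, -1) → x=-14, y=-12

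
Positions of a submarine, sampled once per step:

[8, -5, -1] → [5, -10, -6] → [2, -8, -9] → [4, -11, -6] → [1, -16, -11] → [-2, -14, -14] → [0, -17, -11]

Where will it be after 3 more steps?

[-4, -23, -16]

The moves between consecutive positions are [-3, -5, -5], [-3, +2, -3], [+2, -3, +3], [-3, -5, -5], [-3, +2, -3], [+2, -3, +3]; they repeat the 3-cycle [[-3, -5, -5], [-3, +2, -3], [+2, -3, +3]].
step 7: apply [-3, -5, -5] → [-3, -22, -16]
step 8: apply [-3, +2, -3] → [-6, -20, -19]
step 9: apply [+2, -3, +3] → [-4, -23, -16]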